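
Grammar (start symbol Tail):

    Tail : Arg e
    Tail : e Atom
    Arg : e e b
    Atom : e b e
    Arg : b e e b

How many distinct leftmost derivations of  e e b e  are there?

2

Parse trees for e e b e:
  [Tail [Arg e e b] e]
  [Tail e [Atom e b e]]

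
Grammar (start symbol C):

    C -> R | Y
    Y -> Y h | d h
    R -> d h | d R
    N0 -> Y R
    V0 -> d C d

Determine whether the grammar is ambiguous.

Ambiguous

Witness: d h

Derivation 1: C ⇒ R ⇒ d h
Derivation 2: C ⇒ Y ⇒ d h

Two distinct leftmost derivations for the same string.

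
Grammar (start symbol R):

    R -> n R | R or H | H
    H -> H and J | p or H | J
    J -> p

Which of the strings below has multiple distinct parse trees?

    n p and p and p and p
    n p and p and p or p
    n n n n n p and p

n p and p and p or p

n p and p and p and p: 1 tree
n p and p and p or p: 2 trees
n n n n n p and p: 1 tree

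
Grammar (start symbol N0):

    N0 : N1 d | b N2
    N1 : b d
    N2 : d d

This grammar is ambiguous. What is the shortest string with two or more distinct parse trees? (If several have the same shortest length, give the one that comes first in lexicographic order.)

length 3: b d d has 2 parse trees

Two derivations of b d d:
  N0 ⇒ N1 d ⇒ b d d
  N0 ⇒ b N2 ⇒ b d d

b d d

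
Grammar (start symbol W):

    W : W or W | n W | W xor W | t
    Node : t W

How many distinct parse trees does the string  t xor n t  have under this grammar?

Parse trees for t xor n t:
  [W [W t] xor [W n [W t]]]

1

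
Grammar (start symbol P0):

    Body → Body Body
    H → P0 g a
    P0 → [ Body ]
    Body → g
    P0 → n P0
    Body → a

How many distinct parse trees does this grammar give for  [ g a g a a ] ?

14

Parse trees for [ g a g a a ] (showing first 6 of 14):
  [P0 [ [Body [Body g] [Body [Body a] [Body [Body g] [Body [Body a] [Body a]]]]] ]]
  [P0 [ [Body [Body g] [Body [Body a] [Body [Body [Body g] [Body a]] [Body a]]]] ]]
  [P0 [ [Body [Body g] [Body [Body [Body a] [Body g]] [Body [Body a] [Body a]]]] ]]
  [P0 [ [Body [Body g] [Body [Body [Body a] [Body [Body g] [Body a]]] [Body a]]] ]]
  [P0 [ [Body [Body g] [Body [Body [Body [Body a] [Body g]] [Body a]] [Body a]]] ]]
  [P0 [ [Body [Body [Body g] [Body a]] [Body [Body g] [Body [Body a] [Body a]]]] ]]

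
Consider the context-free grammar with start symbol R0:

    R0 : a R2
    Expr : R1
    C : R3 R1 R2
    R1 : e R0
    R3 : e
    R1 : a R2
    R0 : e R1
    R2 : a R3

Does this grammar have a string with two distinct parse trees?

Unambiguous

Only R0, R1, R2, R3 are reachable from R0; ignoring the rest: The reachable rules are right-linear with at most one rule per (nonterminal, next-terminal) pair. Each input token forces the next rule, so parsing is deterministic.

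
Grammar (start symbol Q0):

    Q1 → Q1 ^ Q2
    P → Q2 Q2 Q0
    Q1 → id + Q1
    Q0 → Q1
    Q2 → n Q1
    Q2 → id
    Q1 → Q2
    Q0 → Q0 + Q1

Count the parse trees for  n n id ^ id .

Parse trees for n n id ^ id:
  [Q0 [Q1 [Q1 [Q2 n [Q1 [Q2 n [Q1 [Q2 id]]]]]] ^ [Q2 id]]]
  [Q0 [Q1 [Q2 n [Q1 [Q1 [Q2 n [Q1 [Q2 id]]]] ^ [Q2 id]]]]]
  [Q0 [Q1 [Q2 n [Q1 [Q2 n [Q1 [Q1 [Q2 id]] ^ [Q2 id]]]]]]]

3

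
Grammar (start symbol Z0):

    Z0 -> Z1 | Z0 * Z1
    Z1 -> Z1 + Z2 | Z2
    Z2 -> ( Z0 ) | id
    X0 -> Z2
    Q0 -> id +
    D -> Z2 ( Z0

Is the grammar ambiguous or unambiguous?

(X0, Q0, D are unreachable from Z0, so their rules don't affect L(Z0).) Z0 → Z0 * Z1 | Z1  ;  Z1 → Z1 + Z2 | Z2  — a left-associative chain with Z2 at the bottom. Each string factors uniquely by precedence.

Unambiguous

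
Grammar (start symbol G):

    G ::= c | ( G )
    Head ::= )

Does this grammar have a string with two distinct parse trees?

Only G is reachable from G; ignoring the rest: L(G) is { openⁿ atom closeⁿ : n ≥ 0 }. The bracket depth fixes n, and the derivation is forced at every step.

Unambiguous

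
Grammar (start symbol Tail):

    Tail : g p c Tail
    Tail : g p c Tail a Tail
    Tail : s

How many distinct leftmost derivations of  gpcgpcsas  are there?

Parse trees for gpcgpcsas:
  [Tail g p c [Tail g p c [Tail s] a [Tail s]]]
  [Tail g p c [Tail g p c [Tail s]] a [Tail s]]

2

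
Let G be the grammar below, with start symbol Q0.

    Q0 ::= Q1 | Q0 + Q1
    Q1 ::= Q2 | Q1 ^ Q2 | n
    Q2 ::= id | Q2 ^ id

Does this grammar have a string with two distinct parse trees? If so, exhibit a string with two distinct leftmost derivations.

Ambiguous

Witness: id ^ id

Derivation 1: Q0 ⇒ Q1 ⇒ Q2 ⇒ Q2 ^ id ⇒ id ^ id
Derivation 2: Q0 ⇒ Q1 ⇒ Q1 ^ Q2 ⇒ Q2 ^ Q2 ⇒ id ^ Q2 ⇒ id ^ id

Two distinct leftmost derivations for the same string.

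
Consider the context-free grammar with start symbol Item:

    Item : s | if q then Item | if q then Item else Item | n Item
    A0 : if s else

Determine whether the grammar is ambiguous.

Witness: if q then if q then s else s

Derivation 1: Item ⇒ if q then Item ⇒ if q then if q then Item else Item ⇒ if q then if q then s else Item ⇒ if q then if q then s else s
Derivation 2: Item ⇒ if q then Item else Item ⇒ if q then if q then Item else Item ⇒ if q then if q then s else Item ⇒ if q then if q then s else s

Two distinct leftmost derivations for the same string.

Ambiguous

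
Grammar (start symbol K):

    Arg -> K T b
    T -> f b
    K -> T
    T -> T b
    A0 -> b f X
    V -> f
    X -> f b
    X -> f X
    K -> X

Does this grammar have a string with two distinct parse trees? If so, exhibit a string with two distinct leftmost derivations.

Witness: f b

Derivation 1: K ⇒ T ⇒ f b
Derivation 2: K ⇒ X ⇒ f b

Two distinct leftmost derivations for the same string.

Ambiguous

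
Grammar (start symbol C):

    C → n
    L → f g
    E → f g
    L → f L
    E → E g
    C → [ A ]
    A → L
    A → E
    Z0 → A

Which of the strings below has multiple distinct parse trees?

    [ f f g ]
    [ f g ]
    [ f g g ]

[ f f g ]: 1 tree
[ f g ]: 2 trees
[ f g g ]: 1 tree

[ f g ]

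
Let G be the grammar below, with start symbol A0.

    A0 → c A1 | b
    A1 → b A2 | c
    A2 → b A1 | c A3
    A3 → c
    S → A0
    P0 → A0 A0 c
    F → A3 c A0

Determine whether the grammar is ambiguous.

Unambiguous

Only A0, A1, A2, A3 are reachable from A0; ignoring the rest: Each reachable nonterminal has at most one production per leading terminal, and all productions are right-linear; the derivation is determined token-by-token.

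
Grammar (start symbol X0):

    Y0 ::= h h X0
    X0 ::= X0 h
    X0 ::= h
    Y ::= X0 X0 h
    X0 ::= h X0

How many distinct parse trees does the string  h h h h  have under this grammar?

8

Parse trees for h h h h:
  [X0 [X0 [X0 [X0 h] h] h] h]
  [X0 [X0 [X0 h [X0 h]] h] h]
  [X0 [X0 h [X0 [X0 h] h]] h]
  [X0 [X0 h [X0 h [X0 h]]] h]
  [X0 h [X0 [X0 [X0 h] h] h]]
  [X0 h [X0 [X0 h [X0 h]] h]]
  [X0 h [X0 h [X0 [X0 h] h]]]
  [X0 h [X0 h [X0 h [X0 h]]]]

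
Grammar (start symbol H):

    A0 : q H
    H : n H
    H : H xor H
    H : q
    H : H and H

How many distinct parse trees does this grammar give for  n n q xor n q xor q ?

Parse trees for n n q xor n q xor q (showing first 6 of 12):
  [H n [H n [H [H q] xor [H n [H [H q] xor [H q]]]]]]
  [H n [H n [H [H q] xor [H [H n [H q]] xor [H q]]]]]
  [H n [H n [H [H [H q] xor [H n [H q]]] xor [H q]]]]
  [H n [H [H n [H q]] xor [H n [H [H q] xor [H q]]]]]
  [H n [H [H n [H q]] xor [H [H n [H q]] xor [H q]]]]
  [H n [H [H n [H [H q] xor [H n [H q]]]] xor [H q]]]

12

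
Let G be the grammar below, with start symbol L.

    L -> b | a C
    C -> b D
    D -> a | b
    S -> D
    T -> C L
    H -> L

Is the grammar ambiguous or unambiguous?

Unambiguous

(S, T, H are unreachable from L, so their rules don't affect L(L).) Restricted to the reachable nonterminals, every rule has the form A → t or A → t B, and no two rules for the same A share a first terminal. The grammar encodes a DFA — one run per string.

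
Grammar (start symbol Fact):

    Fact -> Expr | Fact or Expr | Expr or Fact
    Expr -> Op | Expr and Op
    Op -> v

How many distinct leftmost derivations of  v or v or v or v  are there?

8

Parse trees for v or v or v or v:
  [Fact [Fact [Fact [Fact [Expr [Op v]]] or [Expr [Op v]]] or [Expr [Op v]]] or [Expr [Op v]]]
  [Fact [Fact [Fact [Expr [Op v]] or [Fact [Expr [Op v]]]] or [Expr [Op v]]] or [Expr [Op v]]]
  [Fact [Fact [Expr [Op v]] or [Fact [Fact [Expr [Op v]]] or [Expr [Op v]]]] or [Expr [Op v]]]
  [Fact [Fact [Expr [Op v]] or [Fact [Expr [Op v]] or [Fact [Expr [Op v]]]]] or [Expr [Op v]]]
  [Fact [Expr [Op v]] or [Fact [Fact [Fact [Expr [Op v]]] or [Expr [Op v]]] or [Expr [Op v]]]]
  [Fact [Expr [Op v]] or [Fact [Fact [Expr [Op v]] or [Fact [Expr [Op v]]]] or [Expr [Op v]]]]
  [Fact [Expr [Op v]] or [Fact [Expr [Op v]] or [Fact [Fact [Expr [Op v]]] or [Expr [Op v]]]]]
  [Fact [Expr [Op v]] or [Fact [Expr [Op v]] or [Fact [Expr [Op v]] or [Fact [Expr [Op v]]]]]]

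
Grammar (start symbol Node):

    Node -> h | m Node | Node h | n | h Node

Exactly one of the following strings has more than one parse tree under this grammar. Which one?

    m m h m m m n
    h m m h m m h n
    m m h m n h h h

m m h m n h h h

m m h m m m n: 1 tree
h m m h m m h n: 1 tree
m m h m n h h h: 35 trees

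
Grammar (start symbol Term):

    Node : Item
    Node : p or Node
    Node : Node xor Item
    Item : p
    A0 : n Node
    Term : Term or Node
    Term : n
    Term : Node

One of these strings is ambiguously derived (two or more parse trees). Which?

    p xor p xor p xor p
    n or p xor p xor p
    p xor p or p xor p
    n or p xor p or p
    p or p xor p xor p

p xor p xor p xor p: 1 tree
n or p xor p xor p: 1 tree
p xor p or p xor p: 1 tree
n or p xor p or p: 1 tree
p or p xor p xor p: 4 trees

p or p xor p xor p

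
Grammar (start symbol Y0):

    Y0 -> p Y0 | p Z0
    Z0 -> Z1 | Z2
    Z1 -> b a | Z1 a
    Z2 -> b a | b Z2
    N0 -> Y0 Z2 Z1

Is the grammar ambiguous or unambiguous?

Witness: p b a

Derivation 1: Y0 ⇒ p Z0 ⇒ p Z1 ⇒ p b a
Derivation 2: Y0 ⇒ p Z0 ⇒ p Z2 ⇒ p b a

Two distinct leftmost derivations for the same string.

Ambiguous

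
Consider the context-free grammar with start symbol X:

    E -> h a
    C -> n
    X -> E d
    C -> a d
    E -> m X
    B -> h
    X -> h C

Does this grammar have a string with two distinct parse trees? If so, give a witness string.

Witness: h a d

Derivation 1: X ⇒ E d ⇒ h a d
Derivation 2: X ⇒ h C ⇒ h a d

Two distinct leftmost derivations for the same string.

Ambiguous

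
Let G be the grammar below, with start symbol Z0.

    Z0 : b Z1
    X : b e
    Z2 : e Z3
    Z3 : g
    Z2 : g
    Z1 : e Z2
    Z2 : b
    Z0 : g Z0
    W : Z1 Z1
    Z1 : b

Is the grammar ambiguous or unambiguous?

Unambiguous

(X, W are unreachable from Z0, so their rules don't affect L(Z0).) Restricted to the reachable nonterminals, every rule has the form A → t or A → t B, and no two rules for the same A share a first terminal. The grammar encodes a DFA — one run per string.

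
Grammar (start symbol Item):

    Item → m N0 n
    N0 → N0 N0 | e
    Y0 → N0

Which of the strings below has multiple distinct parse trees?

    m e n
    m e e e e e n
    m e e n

m e e e e e n

m e n: 1 tree
m e e e e e n: 14 trees
m e e n: 1 tree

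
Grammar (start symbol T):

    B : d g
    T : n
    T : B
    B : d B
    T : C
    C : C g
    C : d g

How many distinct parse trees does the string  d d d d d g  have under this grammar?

1

Parse trees for d d d d d g:
  [T [B d [B d [B d [B d [B d g]]]]]]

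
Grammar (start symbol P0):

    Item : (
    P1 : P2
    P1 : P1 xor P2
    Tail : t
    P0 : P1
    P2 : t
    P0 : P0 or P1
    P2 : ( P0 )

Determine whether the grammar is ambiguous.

Unambiguous

Only P0, P1, P2 are reachable from P0; ignoring the rest: The grammar is stratified — P0 handles 'or' (left-recursive), P1 handles 'xor', P2 atoms. Each operator has a fixed associativity and precedence level, so every string has one parse.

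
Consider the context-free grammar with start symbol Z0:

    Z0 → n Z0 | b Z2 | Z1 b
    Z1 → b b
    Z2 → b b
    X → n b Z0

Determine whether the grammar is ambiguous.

Ambiguous

Witness: b b b

Derivation 1: Z0 ⇒ b Z2 ⇒ b b b
Derivation 2: Z0 ⇒ Z1 b ⇒ b b b

Two distinct leftmost derivations for the same string.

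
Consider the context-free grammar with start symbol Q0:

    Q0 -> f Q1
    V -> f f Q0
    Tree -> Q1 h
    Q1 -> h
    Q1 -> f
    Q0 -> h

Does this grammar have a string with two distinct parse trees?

Unambiguous

(V, Tree are unreachable from Q0, so their rules don't affect L(Q0).) The reachable rules are right-linear with at most one rule per (nonterminal, next-terminal) pair. Each input token forces the next rule, so parsing is deterministic.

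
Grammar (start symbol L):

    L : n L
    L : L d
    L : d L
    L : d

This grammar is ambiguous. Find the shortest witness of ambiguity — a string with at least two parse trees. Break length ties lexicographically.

d d

length 1: no string has ≥2 trees
length 2: d d has 2 parse trees

Two derivations of d d:
  L ⇒ L d ⇒ d d
  L ⇒ d L ⇒ d d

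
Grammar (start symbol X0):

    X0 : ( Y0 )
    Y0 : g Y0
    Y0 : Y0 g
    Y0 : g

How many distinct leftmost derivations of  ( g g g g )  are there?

8

Parse trees for ( g g g g ):
  [X0 ( [Y0 g [Y0 g [Y0 g [Y0 g]]]] )]
  [X0 ( [Y0 g [Y0 g [Y0 [Y0 g] g]]] )]
  [X0 ( [Y0 g [Y0 [Y0 g [Y0 g]] g]] )]
  [X0 ( [Y0 g [Y0 [Y0 [Y0 g] g] g]] )]
  [X0 ( [Y0 [Y0 g [Y0 g [Y0 g]]] g] )]
  [X0 ( [Y0 [Y0 g [Y0 [Y0 g] g]] g] )]
  [X0 ( [Y0 [Y0 [Y0 g [Y0 g]] g] g] )]
  [X0 ( [Y0 [Y0 [Y0 [Y0 g] g] g] g] )]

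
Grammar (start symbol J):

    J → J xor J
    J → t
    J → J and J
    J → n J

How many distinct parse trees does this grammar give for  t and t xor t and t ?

5

Parse trees for t and t xor t and t:
  [J [J [J t] and [J t]] xor [J [J t] and [J t]]]
  [J [J t] and [J [J t] xor [J [J t] and [J t]]]]
  [J [J t] and [J [J [J t] xor [J t]] and [J t]]]
  [J [J [J [J t] and [J t]] xor [J t]] and [J t]]
  [J [J [J t] and [J [J t] xor [J t]]] and [J t]]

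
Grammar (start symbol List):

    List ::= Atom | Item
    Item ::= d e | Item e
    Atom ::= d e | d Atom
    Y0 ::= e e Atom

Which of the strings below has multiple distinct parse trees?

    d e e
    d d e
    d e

d e

d e e: 1 tree
d d e: 1 tree
d e: 2 trees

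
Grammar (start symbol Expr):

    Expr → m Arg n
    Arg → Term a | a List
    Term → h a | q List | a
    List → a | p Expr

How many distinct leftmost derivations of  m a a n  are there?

Parse trees for m a a n:
  [Expr m [Arg [Term a] a] n]
  [Expr m [Arg a [List a]] n]

2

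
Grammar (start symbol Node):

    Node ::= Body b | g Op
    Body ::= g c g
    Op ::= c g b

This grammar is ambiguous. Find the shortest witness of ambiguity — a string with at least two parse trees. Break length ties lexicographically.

length 4: g c g b has 2 parse trees

Two derivations of g c g b:
  Node ⇒ Body b ⇒ g c g b
  Node ⇒ g Op ⇒ g c g b

g c g b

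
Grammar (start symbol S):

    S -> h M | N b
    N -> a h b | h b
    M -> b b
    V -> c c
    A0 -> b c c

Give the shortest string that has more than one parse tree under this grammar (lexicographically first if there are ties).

h b b

length 3: h b b has 2 parse trees

Two derivations of h b b:
  S ⇒ h M ⇒ h b b
  S ⇒ N b ⇒ h b b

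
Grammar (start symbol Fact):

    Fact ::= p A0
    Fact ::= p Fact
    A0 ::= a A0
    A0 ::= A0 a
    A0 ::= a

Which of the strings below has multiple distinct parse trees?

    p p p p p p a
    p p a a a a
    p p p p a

p p a a a a

p p p p p p a: 1 tree
p p a a a a: 8 trees
p p p p a: 1 tree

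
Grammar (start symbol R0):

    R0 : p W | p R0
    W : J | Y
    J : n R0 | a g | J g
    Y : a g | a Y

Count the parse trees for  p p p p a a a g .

Parse trees for p p p p a a a g:
  [R0 p [R0 p [R0 p [R0 p [W [Y a [Y a [Y a g]]]]]]]]

1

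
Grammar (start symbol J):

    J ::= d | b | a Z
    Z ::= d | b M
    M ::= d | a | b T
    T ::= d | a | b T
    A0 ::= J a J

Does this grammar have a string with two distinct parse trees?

Unambiguous

(A0 is unreachable from J, so its rules don't affect L(J).) Each reachable nonterminal has at most one production per leading terminal, and all productions are right-linear; the derivation is determined token-by-token.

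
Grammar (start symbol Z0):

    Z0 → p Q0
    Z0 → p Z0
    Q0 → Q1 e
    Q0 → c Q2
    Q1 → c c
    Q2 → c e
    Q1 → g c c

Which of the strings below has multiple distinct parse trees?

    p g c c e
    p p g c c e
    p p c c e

p g c c e: 1 tree
p p g c c e: 1 tree
p p c c e: 2 trees

p p c c e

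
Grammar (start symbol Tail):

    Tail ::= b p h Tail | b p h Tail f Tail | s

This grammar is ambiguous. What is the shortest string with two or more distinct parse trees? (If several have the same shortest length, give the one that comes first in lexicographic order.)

length 1: no string has ≥2 trees
length 4: no string has ≥2 trees
length 6: no string has ≥2 trees
length 7: no string has ≥2 trees
length 9: b p h b p h s f s has 2 parse trees

Two derivations of b p h b p h s f s:
  Tail ⇒ b p h Tail ⇒ b p h b p h Tail f Tail ⇒ b p h b p h s f Tail ⇒ b p h b p h s f s
  Tail ⇒ b p h Tail f Tail ⇒ b p h b p h Tail f Tail ⇒ b p h b p h s f Tail ⇒ b p h b p h s f s

b p h b p h s f s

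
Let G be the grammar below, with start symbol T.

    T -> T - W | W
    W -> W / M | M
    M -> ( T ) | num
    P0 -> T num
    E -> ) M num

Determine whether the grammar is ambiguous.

Only T, W, M are reachable from T; ignoring the rest: The grammar is stratified — T handles '-' (left-recursive), W handles '/', M atoms. Each operator has a fixed associativity and precedence level, so every string has one parse.

Unambiguous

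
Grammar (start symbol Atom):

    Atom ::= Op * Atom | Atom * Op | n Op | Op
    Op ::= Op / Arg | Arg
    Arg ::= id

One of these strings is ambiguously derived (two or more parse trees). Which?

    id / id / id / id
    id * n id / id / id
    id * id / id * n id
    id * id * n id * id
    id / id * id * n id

id * id * n id * id

id / id / id / id: 1 tree
id * n id / id / id: 1 tree
id * id / id * n id: 1 tree
id * id * n id * id: 3 trees
id / id * id * n id: 1 tree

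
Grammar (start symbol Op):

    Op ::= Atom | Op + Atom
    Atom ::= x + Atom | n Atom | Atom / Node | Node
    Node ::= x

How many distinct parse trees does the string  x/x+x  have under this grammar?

1

Parse trees for x/x+x:
  [Op [Op [Atom [Atom [Node x]] / [Node x]]] + [Atom [Node x]]]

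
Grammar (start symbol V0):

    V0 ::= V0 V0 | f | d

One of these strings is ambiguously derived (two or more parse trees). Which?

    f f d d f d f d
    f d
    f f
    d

f f d d f d f d

f f d d f d f d: 429 trees
f d: 1 tree
f f: 1 tree
d: 1 tree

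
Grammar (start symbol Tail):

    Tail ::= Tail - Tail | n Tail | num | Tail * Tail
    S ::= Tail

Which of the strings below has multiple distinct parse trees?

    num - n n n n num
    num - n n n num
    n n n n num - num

num - n n n n num: 1 tree
num - n n n num: 1 tree
n n n n num - num: 5 trees

n n n n num - num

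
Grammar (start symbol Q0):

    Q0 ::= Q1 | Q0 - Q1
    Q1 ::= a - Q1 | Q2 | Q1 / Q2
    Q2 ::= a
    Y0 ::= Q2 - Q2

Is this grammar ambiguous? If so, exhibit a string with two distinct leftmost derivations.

Witness: a - a

Derivation 1: Q0 ⇒ Q1 ⇒ a - Q1 ⇒ a - Q2 ⇒ a - a
Derivation 2: Q0 ⇒ Q0 - Q1 ⇒ Q1 - Q1 ⇒ Q2 - Q1 ⇒ a - Q1 ⇒ a - Q2 ⇒ a - a

Two distinct leftmost derivations for the same string.

Ambiguous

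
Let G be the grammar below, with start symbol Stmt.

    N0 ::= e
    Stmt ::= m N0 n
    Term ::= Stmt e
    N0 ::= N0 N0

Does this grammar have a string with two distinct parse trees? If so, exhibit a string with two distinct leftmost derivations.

Witness: m e e e n

Derivation 1: Stmt ⇒ m N0 n ⇒ m N0 N0 n ⇒ m e N0 n ⇒ m e N0 N0 n ⇒ m e e N0 n ⇒ m e e e n
Derivation 2: Stmt ⇒ m N0 n ⇒ m N0 N0 n ⇒ m N0 N0 N0 n ⇒ m e N0 N0 n ⇒ m e e N0 n ⇒ m e e e n

Two distinct leftmost derivations for the same string.

Ambiguous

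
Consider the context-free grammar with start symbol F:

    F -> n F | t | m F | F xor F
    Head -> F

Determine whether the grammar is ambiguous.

Ambiguous

Witness: m t xor t

Derivation 1: F ⇒ m F ⇒ m F xor F ⇒ m t xor F ⇒ m t xor t
Derivation 2: F ⇒ F xor F ⇒ m F xor F ⇒ m t xor F ⇒ m t xor t

Two distinct leftmost derivations for the same string.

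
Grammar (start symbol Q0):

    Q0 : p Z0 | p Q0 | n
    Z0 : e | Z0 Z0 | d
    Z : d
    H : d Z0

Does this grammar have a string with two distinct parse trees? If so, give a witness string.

Ambiguous

Witness: p d d d

Derivation 1: Q0 ⇒ p Z0 ⇒ p Z0 Z0 ⇒ p Z0 Z0 Z0 ⇒ p d Z0 Z0 ⇒ p d d Z0 ⇒ p d d d
Derivation 2: Q0 ⇒ p Z0 ⇒ p Z0 Z0 ⇒ p d Z0 ⇒ p d Z0 Z0 ⇒ p d d Z0 ⇒ p d d d

Two distinct leftmost derivations for the same string.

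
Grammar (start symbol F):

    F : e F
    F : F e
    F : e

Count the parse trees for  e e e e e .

Parse trees for e e e e e (showing first 6 of 16):
  [F e [F e [F e [F e [F e]]]]]
  [F e [F e [F e [F [F e] e]]]]
  [F e [F e [F [F e [F e]] e]]]
  [F e [F e [F [F [F e] e] e]]]
  [F e [F [F e [F e [F e]]] e]]
  [F e [F [F e [F [F e] e]] e]]

16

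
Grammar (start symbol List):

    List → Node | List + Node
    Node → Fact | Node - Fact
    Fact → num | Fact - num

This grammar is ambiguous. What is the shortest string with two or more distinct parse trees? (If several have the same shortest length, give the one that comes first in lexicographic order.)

length 1: no string has ≥2 trees
length 3: num - num has 2 parse trees

Two derivations of num - num:
  List ⇒ Node ⇒ Fact ⇒ Fact - num ⇒ num - num
  List ⇒ Node ⇒ Node - Fact ⇒ Fact - Fact ⇒ num - Fact ⇒ num - num

num - num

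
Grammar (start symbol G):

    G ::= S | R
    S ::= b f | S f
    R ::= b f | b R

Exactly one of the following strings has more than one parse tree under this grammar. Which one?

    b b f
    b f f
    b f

b f

b b f: 1 tree
b f f: 1 tree
b f: 2 trees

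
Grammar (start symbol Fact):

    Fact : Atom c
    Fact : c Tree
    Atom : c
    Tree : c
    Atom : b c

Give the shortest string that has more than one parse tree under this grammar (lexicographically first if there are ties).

length 2: c c has 2 parse trees

Two derivations of c c:
  Fact ⇒ Atom c ⇒ c c
  Fact ⇒ c Tree ⇒ c c

c c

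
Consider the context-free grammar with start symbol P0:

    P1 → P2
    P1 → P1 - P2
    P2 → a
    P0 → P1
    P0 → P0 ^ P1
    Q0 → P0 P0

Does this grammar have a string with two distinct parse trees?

Unambiguous

(Q0 is unreachable from P0, so its rules don't affect L(P0).) P0 → P0 ^ P1 | P1  ;  P1 → P1 - P2 | P2  — a left-associative chain with P2 at the bottom. Each string factors uniquely by precedence.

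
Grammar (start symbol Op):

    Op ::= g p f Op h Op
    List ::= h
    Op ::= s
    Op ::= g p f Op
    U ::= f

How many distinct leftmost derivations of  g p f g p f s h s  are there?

Parse trees for g p f g p f s h s:
  [Op g p f [Op g p f [Op s]] h [Op s]]
  [Op g p f [Op g p f [Op s] h [Op s]]]

2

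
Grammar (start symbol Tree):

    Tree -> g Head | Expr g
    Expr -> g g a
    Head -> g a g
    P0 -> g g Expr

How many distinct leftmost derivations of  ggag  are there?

2

Parse trees for ggag:
  [Tree g [Head g a g]]
  [Tree [Expr g g a] g]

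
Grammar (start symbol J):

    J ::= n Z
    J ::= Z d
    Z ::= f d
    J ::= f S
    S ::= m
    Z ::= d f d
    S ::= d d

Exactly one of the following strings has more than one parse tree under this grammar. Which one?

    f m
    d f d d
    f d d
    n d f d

f d d

f m: 1 tree
d f d d: 1 tree
f d d: 2 trees
n d f d: 1 tree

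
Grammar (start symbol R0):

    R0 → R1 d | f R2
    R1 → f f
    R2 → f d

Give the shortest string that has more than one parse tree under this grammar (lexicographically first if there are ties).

f f d

length 3: f f d has 2 parse trees

Two derivations of f f d:
  R0 ⇒ R1 d ⇒ f f d
  R0 ⇒ f R2 ⇒ f f d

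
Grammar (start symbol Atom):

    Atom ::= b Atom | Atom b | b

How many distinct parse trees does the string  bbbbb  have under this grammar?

16

Parse trees for bbbbb (showing first 6 of 16):
  [Atom b [Atom b [Atom b [Atom b [Atom b]]]]]
  [Atom b [Atom b [Atom b [Atom [Atom b] b]]]]
  [Atom b [Atom b [Atom [Atom b [Atom b]] b]]]
  [Atom b [Atom b [Atom [Atom [Atom b] b] b]]]
  [Atom b [Atom [Atom b [Atom b [Atom b]]] b]]
  [Atom b [Atom [Atom b [Atom [Atom b] b]] b]]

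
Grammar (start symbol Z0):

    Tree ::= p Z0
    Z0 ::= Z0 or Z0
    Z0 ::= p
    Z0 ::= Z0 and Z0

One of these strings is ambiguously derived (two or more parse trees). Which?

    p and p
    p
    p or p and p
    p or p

p and p: 1 tree
p: 1 tree
p or p and p: 2 trees
p or p: 1 tree

p or p and p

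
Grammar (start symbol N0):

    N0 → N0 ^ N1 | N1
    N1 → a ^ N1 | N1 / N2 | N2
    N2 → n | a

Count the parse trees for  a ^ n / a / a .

4

Parse trees for a ^ n / a / a:
  [N0 [N0 [N1 [N2 a]]] ^ [N1 [N1 [N1 [N2 n]] / [N2 a]] / [N2 a]]]
  [N0 [N1 a ^ [N1 [N1 [N1 [N2 n]] / [N2 a]] / [N2 a]]]]
  [N0 [N1 [N1 a ^ [N1 [N1 [N2 n]] / [N2 a]]] / [N2 a]]]
  [N0 [N1 [N1 [N1 a ^ [N1 [N2 n]]] / [N2 a]] / [N2 a]]]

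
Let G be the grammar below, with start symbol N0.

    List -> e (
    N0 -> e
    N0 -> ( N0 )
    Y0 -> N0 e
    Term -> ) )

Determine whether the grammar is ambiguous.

Unambiguous

(List, Term, Y0 are unreachable from N0, so their rules don't affect L(N0).) L(N0) is { openⁿ atom closeⁿ : n ≥ 0 }. The bracket depth fixes n, and the derivation is forced at every step.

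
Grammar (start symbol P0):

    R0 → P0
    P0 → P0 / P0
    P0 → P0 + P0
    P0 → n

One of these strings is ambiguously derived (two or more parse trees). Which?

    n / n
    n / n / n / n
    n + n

n / n / n / n

n / n: 1 tree
n / n / n / n: 5 trees
n + n: 1 tree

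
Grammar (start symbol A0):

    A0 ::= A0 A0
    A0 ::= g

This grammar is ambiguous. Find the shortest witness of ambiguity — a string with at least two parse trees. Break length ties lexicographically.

g g g

length 1: no string has ≥2 trees
length 2: no string has ≥2 trees
length 3: g g g has 2 parse trees

Two derivations of g g g:
  A0 ⇒ A0 A0 ⇒ A0 A0 A0 ⇒ g A0 A0 ⇒ g g A0 ⇒ g g g
  A0 ⇒ A0 A0 ⇒ g A0 ⇒ g A0 A0 ⇒ g g A0 ⇒ g g g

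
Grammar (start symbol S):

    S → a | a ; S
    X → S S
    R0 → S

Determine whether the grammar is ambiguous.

Only S is reachable from S; ignoring the rest: The reachable grammar is A → atom sep A | atom. Each atom is followed by either the separator (recurse) or end-of-string (stop) — no choice point.

Unambiguous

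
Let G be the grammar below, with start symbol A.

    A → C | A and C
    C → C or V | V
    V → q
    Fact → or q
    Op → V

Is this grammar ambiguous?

Only A, C, V are reachable from A; ignoring the rest: The grammar is stratified — A handles 'and' (left-recursive), C handles 'or', V atoms. Each operator has a fixed associativity and precedence level, so every string has one parse.

Unambiguous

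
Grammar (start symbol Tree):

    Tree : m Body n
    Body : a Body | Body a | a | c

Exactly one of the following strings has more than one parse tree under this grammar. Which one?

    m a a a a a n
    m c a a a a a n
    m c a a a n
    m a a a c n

m a a a a a n

m a a a a a n: 16 trees
m c a a a a a n: 1 tree
m c a a a n: 1 tree
m a a a c n: 1 tree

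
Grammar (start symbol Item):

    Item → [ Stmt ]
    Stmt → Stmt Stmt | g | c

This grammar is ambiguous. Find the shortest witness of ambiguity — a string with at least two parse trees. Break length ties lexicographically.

[ c c c ]

length 3: no string has ≥2 trees
length 4: no string has ≥2 trees
length 5: [ c c c ] has 2 parse trees

Two derivations of [ c c c ]:
  Item ⇒ [ Stmt ] ⇒ [ Stmt Stmt ] ⇒ [ Stmt Stmt Stmt ] ⇒ [ c Stmt Stmt ] ⇒ [ c c Stmt ] ⇒ [ c c c ]
  Item ⇒ [ Stmt ] ⇒ [ Stmt Stmt ] ⇒ [ c Stmt ] ⇒ [ c Stmt Stmt ] ⇒ [ c c Stmt ] ⇒ [ c c c ]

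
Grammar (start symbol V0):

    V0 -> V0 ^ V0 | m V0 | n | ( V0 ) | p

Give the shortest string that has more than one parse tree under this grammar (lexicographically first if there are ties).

m n ^ n

length 1: no string has ≥2 trees
length 2: no string has ≥2 trees
length 3: no string has ≥2 trees
length 4: m n ^ n has 2 parse trees

Two derivations of m n ^ n:
  V0 ⇒ V0 ^ V0 ⇒ m V0 ^ V0 ⇒ m n ^ V0 ⇒ m n ^ n
  V0 ⇒ m V0 ⇒ m V0 ^ V0 ⇒ m n ^ V0 ⇒ m n ^ n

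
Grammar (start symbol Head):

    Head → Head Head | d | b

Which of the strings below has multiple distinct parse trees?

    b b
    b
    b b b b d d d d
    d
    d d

b b: 1 tree
b: 1 tree
b b b b d d d d: 429 trees
d: 1 tree
d d: 1 tree

b b b b d d d d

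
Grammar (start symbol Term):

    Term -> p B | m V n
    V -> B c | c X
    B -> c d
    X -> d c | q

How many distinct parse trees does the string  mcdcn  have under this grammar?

Parse trees for mcdcn:
  [Term m [V [B c d] c] n]
  [Term m [V c [X d c]] n]

2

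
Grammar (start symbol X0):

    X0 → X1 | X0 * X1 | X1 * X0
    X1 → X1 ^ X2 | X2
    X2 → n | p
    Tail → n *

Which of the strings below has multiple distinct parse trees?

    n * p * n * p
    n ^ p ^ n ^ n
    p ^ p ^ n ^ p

n * p * n * p: 8 trees
n ^ p ^ n ^ n: 1 tree
p ^ p ^ n ^ p: 1 tree

n * p * n * p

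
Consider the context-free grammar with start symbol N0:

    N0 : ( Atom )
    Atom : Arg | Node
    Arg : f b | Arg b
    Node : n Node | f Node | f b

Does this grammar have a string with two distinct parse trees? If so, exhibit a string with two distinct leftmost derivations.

Ambiguous

Witness: ( f b )

Derivation 1: N0 ⇒ ( Atom ) ⇒ ( Arg ) ⇒ ( f b )
Derivation 2: N0 ⇒ ( Atom ) ⇒ ( Node ) ⇒ ( f b )

Two distinct leftmost derivations for the same string.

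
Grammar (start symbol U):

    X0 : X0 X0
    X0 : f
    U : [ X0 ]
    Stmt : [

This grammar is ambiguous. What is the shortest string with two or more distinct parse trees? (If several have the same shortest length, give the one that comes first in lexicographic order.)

[ f f f ]

length 3: no string has ≥2 trees
length 4: no string has ≥2 trees
length 5: [ f f f ] has 2 parse trees

Two derivations of [ f f f ]:
  U ⇒ [ X0 ] ⇒ [ X0 X0 ] ⇒ [ X0 X0 X0 ] ⇒ [ f X0 X0 ] ⇒ [ f f X0 ] ⇒ [ f f f ]
  U ⇒ [ X0 ] ⇒ [ X0 X0 ] ⇒ [ f X0 ] ⇒ [ f X0 X0 ] ⇒ [ f f X0 ] ⇒ [ f f f ]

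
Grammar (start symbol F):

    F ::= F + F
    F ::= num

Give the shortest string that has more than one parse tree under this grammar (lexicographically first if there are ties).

length 1: no string has ≥2 trees
length 3: no string has ≥2 trees
length 5: num + num + num has 2 parse trees

Two derivations of num + num + num:
  F ⇒ F + F ⇒ F + F + F ⇒ num + F + F ⇒ num + num + F ⇒ num + num + num
  F ⇒ F + F ⇒ num + F ⇒ num + F + F ⇒ num + num + F ⇒ num + num + num

num + num + num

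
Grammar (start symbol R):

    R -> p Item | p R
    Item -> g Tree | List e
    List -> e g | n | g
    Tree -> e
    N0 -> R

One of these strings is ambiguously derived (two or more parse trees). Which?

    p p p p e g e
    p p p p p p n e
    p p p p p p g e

p p p p e g e: 1 tree
p p p p p p n e: 1 tree
p p p p p p g e: 2 trees

p p p p p p g e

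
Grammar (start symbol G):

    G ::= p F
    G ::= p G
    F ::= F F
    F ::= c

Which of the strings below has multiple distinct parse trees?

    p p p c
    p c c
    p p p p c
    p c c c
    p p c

p c c c

p p p c: 1 tree
p c c: 1 tree
p p p p c: 1 tree
p c c c: 2 trees
p p c: 1 tree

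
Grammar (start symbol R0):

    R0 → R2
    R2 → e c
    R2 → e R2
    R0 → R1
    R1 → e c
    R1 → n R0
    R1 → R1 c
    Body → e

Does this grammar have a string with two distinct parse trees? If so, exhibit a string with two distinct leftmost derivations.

Witness: e c

Derivation 1: R0 ⇒ R2 ⇒ e c
Derivation 2: R0 ⇒ R1 ⇒ e c

Two distinct leftmost derivations for the same string.

Ambiguous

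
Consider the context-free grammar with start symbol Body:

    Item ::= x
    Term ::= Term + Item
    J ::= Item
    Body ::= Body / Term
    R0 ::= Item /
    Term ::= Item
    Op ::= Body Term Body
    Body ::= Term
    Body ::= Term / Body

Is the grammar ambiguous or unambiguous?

Ambiguous

Witness: x / x

Derivation 1: Body ⇒ Body / Term ⇒ Term / Term ⇒ Item / Term ⇒ x / Term ⇒ x / Item ⇒ x / x
Derivation 2: Body ⇒ Term / Body ⇒ Item / Body ⇒ x / Body ⇒ x / Term ⇒ x / Item ⇒ x / x

Two distinct leftmost derivations for the same string.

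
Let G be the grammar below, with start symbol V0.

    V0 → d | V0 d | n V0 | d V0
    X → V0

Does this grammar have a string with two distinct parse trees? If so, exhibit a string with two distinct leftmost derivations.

Witness: d d

Derivation 1: V0 ⇒ V0 d ⇒ d d
Derivation 2: V0 ⇒ d V0 ⇒ d d

Two distinct leftmost derivations for the same string.

Ambiguous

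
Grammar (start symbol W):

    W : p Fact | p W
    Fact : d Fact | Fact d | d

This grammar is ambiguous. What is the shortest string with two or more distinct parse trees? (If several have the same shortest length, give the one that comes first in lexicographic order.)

p d d

length 2: no string has ≥2 trees
length 3: p d d has 2 parse trees

Two derivations of p d d:
  W ⇒ p Fact ⇒ p d Fact ⇒ p d d
  W ⇒ p Fact ⇒ p Fact d ⇒ p d d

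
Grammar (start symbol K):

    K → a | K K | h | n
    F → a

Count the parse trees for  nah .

2

Parse trees for nah:
  [K [K n] [K [K a] [K h]]]
  [K [K [K n] [K a]] [K h]]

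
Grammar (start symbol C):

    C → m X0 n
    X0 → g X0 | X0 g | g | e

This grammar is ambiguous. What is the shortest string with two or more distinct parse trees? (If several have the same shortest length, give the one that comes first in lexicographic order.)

length 3: no string has ≥2 trees
length 4: m g g n has 2 parse trees

Two derivations of m g g n:
  C ⇒ m X0 n ⇒ m g X0 n ⇒ m g g n
  C ⇒ m X0 n ⇒ m X0 g n ⇒ m g g n

m g g n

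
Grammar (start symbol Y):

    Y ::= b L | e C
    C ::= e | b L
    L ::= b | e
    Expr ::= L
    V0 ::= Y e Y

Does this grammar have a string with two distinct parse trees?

Unambiguous

(Expr, V0 are unreachable from Y, so their rules don't affect L(Y).) The reachable rules are right-linear with at most one rule per (nonterminal, next-terminal) pair. Each input token forces the next rule, so parsing is deterministic.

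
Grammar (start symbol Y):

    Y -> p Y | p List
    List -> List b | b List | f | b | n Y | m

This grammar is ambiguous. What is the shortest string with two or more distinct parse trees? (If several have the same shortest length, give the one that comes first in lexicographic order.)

length 2: no string has ≥2 trees
length 3: p b b has 2 parse trees

Two derivations of p b b:
  Y ⇒ p List ⇒ p List b ⇒ p b b
  Y ⇒ p List ⇒ p b List ⇒ p b b

p b b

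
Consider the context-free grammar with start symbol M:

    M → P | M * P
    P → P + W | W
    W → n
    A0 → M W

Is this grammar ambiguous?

(A0 is unreachable from M, so its rules don't affect L(M).) The grammar is stratified — M handles '*' (left-recursive), P handles '+', W atoms. Each operator has a fixed associativity and precedence level, so every string has one parse.

Unambiguous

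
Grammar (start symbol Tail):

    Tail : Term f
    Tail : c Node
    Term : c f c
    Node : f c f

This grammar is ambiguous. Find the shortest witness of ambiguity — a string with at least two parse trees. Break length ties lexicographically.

length 4: c f c f has 2 parse trees

Two derivations of c f c f:
  Tail ⇒ Term f ⇒ c f c f
  Tail ⇒ c Node ⇒ c f c f

c f c f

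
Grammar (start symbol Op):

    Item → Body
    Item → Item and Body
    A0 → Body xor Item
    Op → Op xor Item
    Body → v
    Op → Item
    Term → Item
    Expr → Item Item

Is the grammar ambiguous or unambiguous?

Only Op, Item, Body are reachable from Op; ignoring the rest: Op → Op xor Item | Item  ;  Item → Item and Body | Body  — a left-associative chain with Body at the bottom. Each string factors uniquely by precedence.

Unambiguous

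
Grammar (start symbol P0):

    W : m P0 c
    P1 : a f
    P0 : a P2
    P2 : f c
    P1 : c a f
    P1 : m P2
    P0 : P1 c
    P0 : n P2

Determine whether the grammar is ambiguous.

Ambiguous

Witness: a f c

Derivation 1: P0 ⇒ a P2 ⇒ a f c
Derivation 2: P0 ⇒ P1 c ⇒ a f c

Two distinct leftmost derivations for the same string.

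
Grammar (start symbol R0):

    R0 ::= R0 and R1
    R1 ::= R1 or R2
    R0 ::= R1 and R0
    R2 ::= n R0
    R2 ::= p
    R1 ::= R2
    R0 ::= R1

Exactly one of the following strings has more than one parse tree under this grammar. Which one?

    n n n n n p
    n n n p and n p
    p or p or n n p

n n n n n p: 1 tree
n n n p and n p: 8 trees
p or p or n n p: 1 tree

n n n p and n p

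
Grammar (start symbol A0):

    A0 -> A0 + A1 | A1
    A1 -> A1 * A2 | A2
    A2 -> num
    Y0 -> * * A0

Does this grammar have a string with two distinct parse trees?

Unambiguous

(Y0 is unreachable from A0, so its rules don't affect L(A0).) A0 → A0 + A1 | A1  ;  A1 → A1 * A2 | A2  — a left-associative chain with A2 at the bottom. Each string factors uniquely by precedence.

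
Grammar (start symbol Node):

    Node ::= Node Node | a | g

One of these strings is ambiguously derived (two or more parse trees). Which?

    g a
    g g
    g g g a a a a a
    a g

g g g a a a a a

g a: 1 tree
g g: 1 tree
g g g a a a a a: 429 trees
a g: 1 tree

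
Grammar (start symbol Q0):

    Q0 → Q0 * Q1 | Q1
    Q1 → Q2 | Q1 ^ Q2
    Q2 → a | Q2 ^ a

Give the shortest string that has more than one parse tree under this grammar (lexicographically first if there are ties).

a ^ a

length 1: no string has ≥2 trees
length 3: a ^ a has 2 parse trees

Two derivations of a ^ a:
  Q0 ⇒ Q1 ⇒ Q2 ⇒ Q2 ^ a ⇒ a ^ a
  Q0 ⇒ Q1 ⇒ Q1 ^ Q2 ⇒ Q2 ^ Q2 ⇒ a ^ Q2 ⇒ a ^ a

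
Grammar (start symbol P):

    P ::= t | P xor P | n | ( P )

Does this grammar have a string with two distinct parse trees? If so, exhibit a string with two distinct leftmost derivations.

Ambiguous

Witness: n xor n xor n

Derivation 1: P ⇒ P xor P ⇒ P xor P xor P ⇒ n xor P xor P ⇒ n xor n xor P ⇒ n xor n xor n
Derivation 2: P ⇒ P xor P ⇒ n xor P ⇒ n xor P xor P ⇒ n xor n xor P ⇒ n xor n xor n

Two distinct leftmost derivations for the same string.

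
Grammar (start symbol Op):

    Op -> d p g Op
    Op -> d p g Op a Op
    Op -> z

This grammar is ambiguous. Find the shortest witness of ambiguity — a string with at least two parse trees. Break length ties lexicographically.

length 1: no string has ≥2 trees
length 4: no string has ≥2 trees
length 6: no string has ≥2 trees
length 7: no string has ≥2 trees
length 9: d p g d p g z a z has 2 parse trees

Two derivations of d p g d p g z a z:
  Op ⇒ d p g Op ⇒ d p g d p g Op a Op ⇒ d p g d p g z a Op ⇒ d p g d p g z a z
  Op ⇒ d p g Op a Op ⇒ d p g d p g Op a Op ⇒ d p g d p g z a Op ⇒ d p g d p g z a z

d p g d p g z a z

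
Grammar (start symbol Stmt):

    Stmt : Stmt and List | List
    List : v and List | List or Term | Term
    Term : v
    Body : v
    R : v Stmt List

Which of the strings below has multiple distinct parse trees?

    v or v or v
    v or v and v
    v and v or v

v and v or v

v or v or v: 1 tree
v or v and v: 1 tree
v and v or v: 3 trees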